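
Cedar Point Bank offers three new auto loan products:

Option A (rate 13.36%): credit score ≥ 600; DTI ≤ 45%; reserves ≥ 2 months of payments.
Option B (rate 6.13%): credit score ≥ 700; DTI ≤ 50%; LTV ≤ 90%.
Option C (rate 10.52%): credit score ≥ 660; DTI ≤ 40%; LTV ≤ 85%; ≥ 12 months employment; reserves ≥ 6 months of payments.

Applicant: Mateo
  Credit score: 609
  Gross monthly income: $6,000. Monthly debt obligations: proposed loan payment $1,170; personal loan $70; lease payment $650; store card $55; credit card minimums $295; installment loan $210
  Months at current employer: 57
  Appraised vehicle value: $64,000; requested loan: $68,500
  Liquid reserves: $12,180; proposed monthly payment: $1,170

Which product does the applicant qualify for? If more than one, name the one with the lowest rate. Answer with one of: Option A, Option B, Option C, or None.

Total debts = (1,170 + 70 + 650 + 55 + 295 + 210) = 2,450; DTI = 2,450/6,000 = 40.8%.
LTV = 68,500/64,000 = 107%.
Reserves = 12,180/1,170 = 10.4 months.
Option A: score 609 ≥ 600; DTI 40.8% ≤ 45%; reserves 10.4 ≥ 2 mo → qualifies.
Option B: score 609 < 700; DTI 40.8% ≤ 50%; LTV 107% > 90% → does not qualify.
Option C: score 609 < 660; DTI 40.8% > 40%; LTV 107% > 85%; employment 57 ≥ 12 mo; reserves 10.4 ≥ 6 mo → does not qualify.

Option A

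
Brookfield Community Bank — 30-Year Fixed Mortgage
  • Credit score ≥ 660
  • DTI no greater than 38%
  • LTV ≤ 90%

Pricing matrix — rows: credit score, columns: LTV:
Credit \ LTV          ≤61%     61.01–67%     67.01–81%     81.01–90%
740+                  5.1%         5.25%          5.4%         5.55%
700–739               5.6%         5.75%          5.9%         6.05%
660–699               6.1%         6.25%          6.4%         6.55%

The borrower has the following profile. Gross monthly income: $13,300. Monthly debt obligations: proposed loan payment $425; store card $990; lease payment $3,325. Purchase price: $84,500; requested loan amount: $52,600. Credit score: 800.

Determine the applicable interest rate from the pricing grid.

5.25%

Credit score 800 ≥ 660; Total monthly debts = (425 + 990 + 3,325) = 4,740. Debt-to-income = 4,740/13,300 = 35.6% — meets 38% limit
LTV = 52,600/84,500 = 62.2% ≤ 90%
Credit 800 → row 740+; LTV 62.2% → column 61.01–67%. Grid cell → 5.25%.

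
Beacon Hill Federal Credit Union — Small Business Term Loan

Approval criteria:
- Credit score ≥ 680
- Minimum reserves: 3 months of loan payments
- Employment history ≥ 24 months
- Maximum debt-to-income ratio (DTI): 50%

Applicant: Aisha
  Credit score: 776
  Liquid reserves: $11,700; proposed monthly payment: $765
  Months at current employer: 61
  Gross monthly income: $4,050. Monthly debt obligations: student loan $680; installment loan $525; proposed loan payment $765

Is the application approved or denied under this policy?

Credit score 776 ≥ 680 (meets)
Liquid reserves cover 11,700/765 = 15.3 months — ≥ 3 required
Employment 61 ≥ 24 months
Total monthly debts = (680 + 525 + 765) = 1,970. DTI: 1,970 ÷ 4,050 = 48.6%, within the 50% cap
All criteria satisfied.

Approved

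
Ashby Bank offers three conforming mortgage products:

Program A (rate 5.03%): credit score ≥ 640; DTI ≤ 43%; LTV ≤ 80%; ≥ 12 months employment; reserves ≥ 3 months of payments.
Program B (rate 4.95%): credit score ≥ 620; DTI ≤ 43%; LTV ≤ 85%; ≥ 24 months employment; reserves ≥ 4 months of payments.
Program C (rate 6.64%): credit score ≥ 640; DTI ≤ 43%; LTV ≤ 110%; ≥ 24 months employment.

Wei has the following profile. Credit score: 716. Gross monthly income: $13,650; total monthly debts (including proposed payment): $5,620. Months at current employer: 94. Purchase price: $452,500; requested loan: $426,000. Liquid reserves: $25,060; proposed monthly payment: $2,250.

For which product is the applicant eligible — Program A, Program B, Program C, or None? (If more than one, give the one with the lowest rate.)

DTI = 5,620/13,650 = 41.2%.
LTV = 426,000/452,500 = 94.1%.
Reserves = 25,060/2,250 = 11.1 months.
Program A: score 716 ≥ 640; DTI 41.2% ≤ 43%; LTV 94.1% > 80%; employment 94 ≥ 12 mo; reserves 11.1 ≥ 3 mo → does not qualify.
Program B: score 716 ≥ 620; DTI 41.2% ≤ 43%; LTV 94.1% > 85%; employment 94 ≥ 24 mo; reserves 11.1 ≥ 4 mo → does not qualify.
Program C: score 716 ≥ 640; DTI 41.2% ≤ 43%; LTV 94.1% ≤ 110%; employment 94 ≥ 24 mo → qualifies.

Program C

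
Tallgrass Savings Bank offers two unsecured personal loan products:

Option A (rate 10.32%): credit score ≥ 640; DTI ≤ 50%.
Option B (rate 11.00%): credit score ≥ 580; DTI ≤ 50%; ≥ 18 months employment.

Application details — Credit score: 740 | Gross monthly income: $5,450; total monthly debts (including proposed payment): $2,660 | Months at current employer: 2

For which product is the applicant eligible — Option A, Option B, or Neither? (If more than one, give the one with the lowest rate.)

DTI = 2,660/5,450 = 48.8%.
Option A: score 740 ≥ 640; DTI 48.8% ≤ 50% → qualifies.
Option B: score 740 ≥ 580; DTI 48.8% ≤ 50%; employment 2 < 18 mo → does not qualify.

Option A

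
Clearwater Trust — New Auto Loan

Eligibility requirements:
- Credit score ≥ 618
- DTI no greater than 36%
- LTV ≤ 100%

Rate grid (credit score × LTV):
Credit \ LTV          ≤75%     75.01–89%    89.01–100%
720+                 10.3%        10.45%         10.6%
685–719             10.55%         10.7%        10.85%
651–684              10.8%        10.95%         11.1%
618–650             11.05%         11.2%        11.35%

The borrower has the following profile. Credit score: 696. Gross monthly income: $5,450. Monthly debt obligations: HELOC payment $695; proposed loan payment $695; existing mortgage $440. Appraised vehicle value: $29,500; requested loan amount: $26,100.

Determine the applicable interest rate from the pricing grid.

10.7%

Credit score 696 ≥ 618; Total monthly debts = (695 + 695 + 440) = 1,830. DTI = 1,830/5,450 = 33.6% ≤ 36%
Loan-to-value = 26,100/29,500 = 88.5% — pass (100% max)
Score 696 is in the 685–719 band; LTV 88.5% is in the 75.01–89% band → 10.7%.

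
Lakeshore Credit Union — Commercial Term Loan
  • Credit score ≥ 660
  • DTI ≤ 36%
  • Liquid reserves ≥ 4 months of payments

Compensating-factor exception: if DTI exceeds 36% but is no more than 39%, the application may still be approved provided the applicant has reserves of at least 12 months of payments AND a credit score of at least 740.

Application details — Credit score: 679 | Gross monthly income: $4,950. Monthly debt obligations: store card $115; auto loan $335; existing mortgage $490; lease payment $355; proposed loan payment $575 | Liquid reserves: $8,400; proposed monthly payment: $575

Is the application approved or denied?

Credit score 679 ≥ 660 (meets base)
Total debts = (115 + 335 + 490 + 355 + 575) = 1,870. DTI: 1,870 ÷ 4,950 = 37.8%, over the 36% base limit.
Reserves: 8,400 ÷ 575 = 14.6 months (meets 4-month minimum)
DTI 37.8% is within the 36%–39% exception band; checking compensating factors.
Reserves 14.6 ≥ 12 months; credit score 679 < 740.
Compensating-factor requirement not fully met.

Denied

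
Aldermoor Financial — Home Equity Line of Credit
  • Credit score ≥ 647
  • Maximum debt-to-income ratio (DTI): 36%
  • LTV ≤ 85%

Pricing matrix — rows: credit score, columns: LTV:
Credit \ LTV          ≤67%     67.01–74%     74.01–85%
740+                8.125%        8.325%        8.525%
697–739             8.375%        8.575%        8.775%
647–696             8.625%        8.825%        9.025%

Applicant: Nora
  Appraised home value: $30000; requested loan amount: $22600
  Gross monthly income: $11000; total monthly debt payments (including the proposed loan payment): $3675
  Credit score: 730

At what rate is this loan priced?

8.775%

Credit score 730 ≥ 647; Debt-to-income = 3,675/11,000 = 33.4% — meets 36% limit
LTV: 22,600 ÷ 30,000 = 75.3%, within 85% cap
Credit 730 → row 697–739; LTV 75.3% → column 74.01–85%. Grid cell → 8.775%.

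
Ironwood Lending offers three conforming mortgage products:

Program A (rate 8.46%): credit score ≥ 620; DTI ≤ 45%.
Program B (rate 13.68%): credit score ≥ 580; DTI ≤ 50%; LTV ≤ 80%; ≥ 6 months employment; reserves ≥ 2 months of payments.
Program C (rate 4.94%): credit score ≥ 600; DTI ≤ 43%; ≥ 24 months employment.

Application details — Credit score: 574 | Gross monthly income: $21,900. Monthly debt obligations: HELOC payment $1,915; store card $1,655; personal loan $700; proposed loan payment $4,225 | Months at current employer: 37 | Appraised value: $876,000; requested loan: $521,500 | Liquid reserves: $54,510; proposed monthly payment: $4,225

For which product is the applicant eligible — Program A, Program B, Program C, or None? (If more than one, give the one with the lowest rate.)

None

Total debts = (1,915 + 1,655 + 700 + 4,225) = 8,495; DTI = 8,495/21,900 = 38.8%.
LTV = 521,500/876,000 = 59.5%.
Reserves = 54,510/4,225 = 12.9 months.
Program A: score 574 < 620; DTI 38.8% ≤ 45% → does not qualify.
Program B: score 574 < 580; DTI 38.8% ≤ 50%; LTV 59.5% ≤ 80%; employment 37 ≥ 6 mo; reserves 12.9 ≥ 2 mo → does not qualify.
Program C: score 574 < 600; DTI 38.8% ≤ 43%; employment 37 ≥ 24 mo → does not qualify.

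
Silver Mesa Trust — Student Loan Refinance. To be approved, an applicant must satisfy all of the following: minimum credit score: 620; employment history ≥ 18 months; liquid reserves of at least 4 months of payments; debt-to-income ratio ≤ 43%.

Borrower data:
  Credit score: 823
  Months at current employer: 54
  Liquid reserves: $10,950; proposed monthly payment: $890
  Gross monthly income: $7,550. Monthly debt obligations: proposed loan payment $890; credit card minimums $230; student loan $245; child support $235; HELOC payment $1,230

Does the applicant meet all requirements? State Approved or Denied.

Credit score 823 ≥ 620 (meets)
Employment 54 ≥ 18 months
Reserves: 10,950 ÷ 890 = 12.3 months (meets 4-month minimum)
Total monthly debts = (890 + 230 + 245 + 235 + 1,230) = 2,830. DTI: 2,830 ÷ 7,550 = 37.5%, within the 43% cap
All criteria satisfied.

Approved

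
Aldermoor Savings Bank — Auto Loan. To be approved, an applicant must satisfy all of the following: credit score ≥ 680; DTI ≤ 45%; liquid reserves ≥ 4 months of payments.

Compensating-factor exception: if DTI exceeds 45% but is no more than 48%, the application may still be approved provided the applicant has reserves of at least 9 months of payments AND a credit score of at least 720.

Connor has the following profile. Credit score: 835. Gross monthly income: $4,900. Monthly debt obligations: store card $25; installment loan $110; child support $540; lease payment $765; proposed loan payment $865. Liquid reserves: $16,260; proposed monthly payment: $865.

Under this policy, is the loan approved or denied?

Approved

Credit score 835 ≥ 680 (meets base)
Total debts = (25 + 110 + 540 + 765 + 865) = 2,305. DTI: 2,305 ÷ 4,900 = 47%, over the 45% base limit.
Liquid reserves cover 16,260/865 = 18.8 months — ≥ 4 required
47% falls in the override range (45%–48%), so the compensating-factor test applies.
Override check — reserves: 18.8 mo (ok); score: 835 (ok).
Both compensating conditions met → exception applies.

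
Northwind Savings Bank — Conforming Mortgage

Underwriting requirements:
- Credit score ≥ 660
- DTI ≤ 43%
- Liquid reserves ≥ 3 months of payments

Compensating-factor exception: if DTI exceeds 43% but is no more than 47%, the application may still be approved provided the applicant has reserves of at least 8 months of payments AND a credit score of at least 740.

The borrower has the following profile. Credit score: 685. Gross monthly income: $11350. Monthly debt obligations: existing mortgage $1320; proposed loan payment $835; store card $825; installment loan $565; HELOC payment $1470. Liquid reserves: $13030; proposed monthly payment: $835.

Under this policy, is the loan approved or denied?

Credit score 685 ≥ 660 (meets base)
Total debts = (1,320 + 835 + 825 + 565 + 1,470) = 5,015. DTI = 5,015/11,350 = 44.2% > 43% — standard DTI limit exceeded.
Reserves: 13,030 ÷ 835 = 15.6 months (meets 3-month minimum)
44.2% falls in the override range (43%–47%), so the compensating-factor test applies.
Override check — reserves: 15.6 mo (ok); score: 685 (below 740).
Compensating-factor requirement not fully met.

Denied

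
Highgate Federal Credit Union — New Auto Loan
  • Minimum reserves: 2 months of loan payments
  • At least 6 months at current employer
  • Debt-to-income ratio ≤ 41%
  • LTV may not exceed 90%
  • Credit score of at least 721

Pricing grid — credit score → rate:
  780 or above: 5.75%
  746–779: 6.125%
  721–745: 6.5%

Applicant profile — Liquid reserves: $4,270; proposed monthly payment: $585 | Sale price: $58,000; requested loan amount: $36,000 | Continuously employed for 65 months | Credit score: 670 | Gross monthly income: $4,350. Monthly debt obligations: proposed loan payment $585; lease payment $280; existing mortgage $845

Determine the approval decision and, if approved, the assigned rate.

Denied

Credit score 670 < 721 (below minimum)
LTV = 36,000/58,000 = 62.1% ≤ 90%
Total monthly debts = (585 + 280 + 845) = 1,710. Debt-to-income = 1,710/4,350 = 39.3% — meets 41% limit
Employment 65 ≥ 6 months
Reserves = 4,270/585 = 7.3 months ≥ 2
Not all requirements met → denied.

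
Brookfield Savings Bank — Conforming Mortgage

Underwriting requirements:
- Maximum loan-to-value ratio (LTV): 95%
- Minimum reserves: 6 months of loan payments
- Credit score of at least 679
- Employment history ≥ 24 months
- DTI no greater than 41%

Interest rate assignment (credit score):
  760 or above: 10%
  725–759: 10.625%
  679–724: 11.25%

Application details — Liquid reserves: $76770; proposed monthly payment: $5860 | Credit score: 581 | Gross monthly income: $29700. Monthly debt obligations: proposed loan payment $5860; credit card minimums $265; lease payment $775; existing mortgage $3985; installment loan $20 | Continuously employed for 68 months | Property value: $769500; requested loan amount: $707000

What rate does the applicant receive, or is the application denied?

Denied

Credit score 581 < 679 (below minimum)
Employment 68 ≥ 24 months
Liquid reserves cover 76,770/5,860 = 13.1 months — ≥ 6 required
LTV: 707,000 ÷ 769,500 = 91.9%, within 95% cap
Total monthly debts = (5,860 + 265 + 775 + 3,985 + 20) = 10,905. DTI = 10,905/29,700 = 36.7% ≤ 41%
Not all requirements met → denied.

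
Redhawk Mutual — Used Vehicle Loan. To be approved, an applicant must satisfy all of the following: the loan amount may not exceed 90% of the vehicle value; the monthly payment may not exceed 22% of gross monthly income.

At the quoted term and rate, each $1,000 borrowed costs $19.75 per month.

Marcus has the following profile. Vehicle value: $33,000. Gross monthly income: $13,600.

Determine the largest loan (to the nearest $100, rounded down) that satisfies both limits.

Payment cap: 22% × $13,600 = $2,992/month.
At $19.75 per $1,000, that supports 2,992/19.75 × 1,000 ≈ $151,493 → $151,400.
LTV cap: 90% × $33,000 = $29,700 → $29,700.
Binding constraint: loan-to-value.

$29,700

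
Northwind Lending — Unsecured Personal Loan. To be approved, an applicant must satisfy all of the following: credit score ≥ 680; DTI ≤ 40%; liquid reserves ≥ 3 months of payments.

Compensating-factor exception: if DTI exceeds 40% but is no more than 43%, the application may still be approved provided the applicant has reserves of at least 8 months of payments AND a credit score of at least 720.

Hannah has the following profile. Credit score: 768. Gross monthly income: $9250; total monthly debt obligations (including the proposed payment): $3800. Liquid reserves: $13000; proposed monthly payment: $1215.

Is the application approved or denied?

Approved

Credit score 768 ≥ 680 (meets base)
DTI: 3,800 ÷ 9,250 = 41.1%, over the 40% base limit.
Reserves = 13,000/1,215 = 10.7 months ≥ 3
41.1% falls in the override range (40%–43%), so the compensating-factor test applies.
Reserves 10.7 ≥ 8 months; credit score 768 ≥ 720.
Both override conditions satisfied; DTI exception granted.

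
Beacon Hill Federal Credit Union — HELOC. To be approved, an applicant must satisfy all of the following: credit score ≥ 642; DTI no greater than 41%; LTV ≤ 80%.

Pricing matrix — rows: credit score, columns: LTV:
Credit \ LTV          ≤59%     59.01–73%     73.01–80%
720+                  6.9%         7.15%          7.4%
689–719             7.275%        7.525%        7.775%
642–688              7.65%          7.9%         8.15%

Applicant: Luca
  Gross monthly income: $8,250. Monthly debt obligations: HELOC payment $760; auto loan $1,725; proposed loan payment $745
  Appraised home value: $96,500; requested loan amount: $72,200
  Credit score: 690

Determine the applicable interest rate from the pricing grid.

Credit score 690 ≥ 642; Total monthly debts = (760 + 1,725 + 745) = 3,230. Debt-to-income = 3,230/8,250 = 39.2% — meets 41% limit
Loan-to-value = 72,200/96,500 = 74.8% — pass (80% max)
Credit 690 → row 689–719; LTV 74.8% → column 73.01–80%. Grid cell → 7.775%.

7.775%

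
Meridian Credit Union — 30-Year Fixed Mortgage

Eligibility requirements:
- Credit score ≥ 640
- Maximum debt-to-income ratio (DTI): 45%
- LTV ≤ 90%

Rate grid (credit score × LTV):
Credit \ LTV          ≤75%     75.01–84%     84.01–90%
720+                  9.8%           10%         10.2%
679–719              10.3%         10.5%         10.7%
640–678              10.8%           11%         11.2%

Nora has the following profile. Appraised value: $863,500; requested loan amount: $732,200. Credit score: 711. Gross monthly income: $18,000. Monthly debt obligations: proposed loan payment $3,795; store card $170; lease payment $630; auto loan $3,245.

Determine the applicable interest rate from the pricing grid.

10.7%

Credit score 711 ≥ 640; Total monthly debts = (3,795 + 170 + 630 + 3,245) = 7,840. DTI: 7,840 ÷ 18,000 = 43.6%, within the 45% cap
Loan-to-value = 732,200/863,500 = 84.8% — pass (90% max)
Score 711 is in the 679–719 band; LTV 84.8% is in the 84.01–90% band → 10.7%.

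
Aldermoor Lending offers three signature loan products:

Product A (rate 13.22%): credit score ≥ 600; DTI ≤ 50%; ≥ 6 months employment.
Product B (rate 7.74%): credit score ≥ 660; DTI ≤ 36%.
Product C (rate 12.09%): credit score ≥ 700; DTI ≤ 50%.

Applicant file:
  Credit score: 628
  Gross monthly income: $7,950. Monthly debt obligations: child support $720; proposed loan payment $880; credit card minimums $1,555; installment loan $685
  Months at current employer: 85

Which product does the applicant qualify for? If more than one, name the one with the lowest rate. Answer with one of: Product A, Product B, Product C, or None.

Total debts = (720 + 880 + 1,555 + 685) = 3,840; DTI = 3,840/7,950 = 48.3%.
Product A: score 628 ≥ 600; DTI 48.3% ≤ 50%; employment 85 ≥ 6 mo → qualifies.
Product B: score 628 < 660; DTI 48.3% > 36% → does not qualify.
Product C: score 628 < 700; DTI 48.3% ≤ 50% → does not qualify.

Product A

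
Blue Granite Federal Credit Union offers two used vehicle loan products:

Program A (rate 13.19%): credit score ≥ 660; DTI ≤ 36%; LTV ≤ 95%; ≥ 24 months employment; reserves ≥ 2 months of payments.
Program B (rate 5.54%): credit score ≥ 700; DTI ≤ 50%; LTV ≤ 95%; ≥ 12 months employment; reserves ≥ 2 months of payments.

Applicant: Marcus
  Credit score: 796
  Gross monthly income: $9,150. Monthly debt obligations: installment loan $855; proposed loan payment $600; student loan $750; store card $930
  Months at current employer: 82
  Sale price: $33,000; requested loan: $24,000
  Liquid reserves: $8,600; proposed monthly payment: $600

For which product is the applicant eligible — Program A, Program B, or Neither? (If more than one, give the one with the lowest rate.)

Total debts = (855 + 600 + 750 + 930) = 3,135; DTI = 3,135/9,150 = 34.3%.
LTV = 24,000/33,000 = 72.7%.
Reserves = 8,600/600 = 14.3 months.
Program A: score 796 ≥ 660; DTI 34.3% ≤ 36%; LTV 72.7% ≤ 95%; employment 82 ≥ 24 mo; reserves 14.3 ≥ 2 mo → qualifies.
Program B: score 796 ≥ 700; DTI 34.3% ≤ 50%; LTV 72.7% ≤ 95%; employment 82 ≥ 12 mo; reserves 14.3 ≥ 2 mo → qualifies.
Qualifying: Program A, Program B. Lowest rate is 5.54% → Program B.

Program B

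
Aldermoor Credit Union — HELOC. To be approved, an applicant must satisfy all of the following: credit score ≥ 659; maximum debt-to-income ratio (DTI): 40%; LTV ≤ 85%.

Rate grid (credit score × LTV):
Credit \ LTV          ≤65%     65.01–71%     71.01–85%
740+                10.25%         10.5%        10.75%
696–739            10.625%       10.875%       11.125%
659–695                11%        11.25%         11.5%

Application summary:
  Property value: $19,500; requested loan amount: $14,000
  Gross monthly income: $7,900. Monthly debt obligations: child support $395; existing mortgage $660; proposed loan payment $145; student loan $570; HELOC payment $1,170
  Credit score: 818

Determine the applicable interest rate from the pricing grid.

10.75%

Credit score 818 ≥ 659; Total monthly debts = (395 + 660 + 145 + 570 + 1,170) = 2,940. DTI: 2,940 ÷ 7,900 = 37.2%, within the 40% cap
LTV = 14,000/19,500 = 71.8% ≤ 85%
Row: 818 falls in 740+. Column: 71.8% falls in 71.01–85%. Rate = 10.75%.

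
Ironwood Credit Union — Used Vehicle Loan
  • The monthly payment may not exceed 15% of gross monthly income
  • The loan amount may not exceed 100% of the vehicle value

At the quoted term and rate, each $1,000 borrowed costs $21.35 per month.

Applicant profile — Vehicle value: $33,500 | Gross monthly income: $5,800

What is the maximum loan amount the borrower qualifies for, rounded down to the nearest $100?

Payment cap: 15% × $5,800 = $870/month.
At $21.35 per $1,000, that supports 870/21.35 × 1,000 ≈ $40,749 → $40,700.
LTV cap: 100% × $33,500 = $33,500 → $33,500.
Binding constraint: loan-to-value.

$33,500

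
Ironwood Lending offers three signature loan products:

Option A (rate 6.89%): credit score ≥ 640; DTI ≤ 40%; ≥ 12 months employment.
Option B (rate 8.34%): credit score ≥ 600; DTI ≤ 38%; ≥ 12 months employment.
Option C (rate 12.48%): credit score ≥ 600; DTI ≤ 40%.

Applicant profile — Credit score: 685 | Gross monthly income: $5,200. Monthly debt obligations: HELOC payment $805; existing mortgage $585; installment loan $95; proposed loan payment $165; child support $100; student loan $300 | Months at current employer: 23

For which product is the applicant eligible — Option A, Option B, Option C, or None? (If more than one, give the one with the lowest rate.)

Total debts = (805 + 585 + 95 + 165 + 100 + 300) = 2,050; DTI = 2,050/5,200 = 39.4%.
Option A: score 685 ≥ 640; DTI 39.4% ≤ 40%; employment 23 ≥ 12 mo → qualifies.
Option B: score 685 ≥ 600; DTI 39.4% > 38%; employment 23 ≥ 12 mo → does not qualify.
Option C: score 685 ≥ 600; DTI 39.4% ≤ 40% → qualifies.
Qualifying: Option A, Option C. Lowest rate is 6.89% → Option A.

Option A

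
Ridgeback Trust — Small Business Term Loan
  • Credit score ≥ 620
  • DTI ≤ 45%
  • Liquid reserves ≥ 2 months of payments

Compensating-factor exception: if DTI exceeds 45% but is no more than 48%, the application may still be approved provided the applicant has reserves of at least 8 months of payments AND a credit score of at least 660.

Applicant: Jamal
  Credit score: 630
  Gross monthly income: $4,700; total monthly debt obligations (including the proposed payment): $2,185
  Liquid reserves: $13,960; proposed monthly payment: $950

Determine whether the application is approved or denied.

Denied

Credit score 630 ≥ 620 (meets base)
DTI = 2,185/4,700 = 46.5% > 45% — standard DTI limit exceeded.
Reserves: 13,960 ÷ 950 = 14.7 months (meets 2-month minimum)
46.5% falls in the override range (45%–48%), so the compensating-factor test applies.
Reserves 14.7 ≥ 8 months; credit score 630 < 660.
Compensating-factor requirement not fully met.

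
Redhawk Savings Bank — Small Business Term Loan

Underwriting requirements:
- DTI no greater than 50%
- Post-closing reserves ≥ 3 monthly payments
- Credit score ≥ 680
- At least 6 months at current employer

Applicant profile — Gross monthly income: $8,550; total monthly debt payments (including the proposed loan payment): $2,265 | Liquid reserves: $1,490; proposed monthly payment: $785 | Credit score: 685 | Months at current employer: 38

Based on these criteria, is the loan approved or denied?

Denied

DTI = 2,265/8,550 = 26.5% ≤ 50%
Reserves = 1,490/785 = 1.9 months < 3
Credit score 685 ≥ 680 (meets)
Employment 38 ≥ 6 months
Fails on reserves.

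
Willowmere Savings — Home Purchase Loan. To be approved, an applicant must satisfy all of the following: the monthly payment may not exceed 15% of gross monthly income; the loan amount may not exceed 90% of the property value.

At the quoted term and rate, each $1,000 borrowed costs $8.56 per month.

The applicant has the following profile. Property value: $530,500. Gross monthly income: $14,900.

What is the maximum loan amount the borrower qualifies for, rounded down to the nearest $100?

$261,000

Payment cap: 15% × $14,900 = $2,235/month.
At $8.56 per $1,000, that supports 2,235/8.56 × 1,000 ≈ $261,098 → $261,000.
LTV cap: 90% × $530,500 = $477,450 → $477,400.
Binding constraint: payment-to-income.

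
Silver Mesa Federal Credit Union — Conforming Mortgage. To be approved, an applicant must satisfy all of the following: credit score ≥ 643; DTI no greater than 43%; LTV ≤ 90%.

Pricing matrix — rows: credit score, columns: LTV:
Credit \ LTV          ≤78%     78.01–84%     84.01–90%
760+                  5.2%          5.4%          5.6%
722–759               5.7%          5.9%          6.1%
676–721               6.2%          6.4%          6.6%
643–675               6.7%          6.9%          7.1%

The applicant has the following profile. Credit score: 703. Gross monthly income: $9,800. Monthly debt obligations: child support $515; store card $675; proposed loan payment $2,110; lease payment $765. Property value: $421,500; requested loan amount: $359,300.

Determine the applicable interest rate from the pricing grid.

Credit score 703 ≥ 643; Total monthly debts = (515 + 675 + 2,110 + 765) = 4,065. DTI: 4,065 ÷ 9,800 = 41.5%, within the 43% cap
Loan-to-value = 359,300/421,500 = 85.2% — pass (90% max)
Row: 703 falls in 676–721. Column: 85.2% falls in 84.01–90%. Rate = 6.6%.

6.6%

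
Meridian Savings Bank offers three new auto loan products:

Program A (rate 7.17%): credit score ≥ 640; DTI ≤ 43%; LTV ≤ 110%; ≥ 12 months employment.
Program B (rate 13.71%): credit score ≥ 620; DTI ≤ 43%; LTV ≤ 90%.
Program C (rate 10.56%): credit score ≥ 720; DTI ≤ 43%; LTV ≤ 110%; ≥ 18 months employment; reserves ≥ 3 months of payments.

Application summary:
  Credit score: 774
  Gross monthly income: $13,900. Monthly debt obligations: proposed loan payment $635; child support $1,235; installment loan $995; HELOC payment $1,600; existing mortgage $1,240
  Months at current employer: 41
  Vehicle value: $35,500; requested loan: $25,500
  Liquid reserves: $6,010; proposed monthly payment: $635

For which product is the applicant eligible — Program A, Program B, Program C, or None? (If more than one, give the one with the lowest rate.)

Total debts = (635 + 1,235 + 995 + 1,600 + 1,240) = 5,705; DTI = 5,705/13,900 = 41%.
LTV = 25,500/35,500 = 71.8%.
Reserves = 6,010/635 = 9.5 months.
Program A: score 774 ≥ 640; DTI 41% ≤ 43%; LTV 71.8% ≤ 110%; employment 41 ≥ 12 mo → qualifies.
Program B: score 774 ≥ 620; DTI 41% ≤ 43%; LTV 71.8% ≤ 90% → qualifies.
Program C: score 774 ≥ 720; DTI 41% ≤ 43%; LTV 71.8% ≤ 110%; employment 41 ≥ 18 mo; reserves 9.5 ≥ 3 mo → qualifies.
Qualifying: Program A, Program B, Program C. Lowest rate is 7.17% → Program A.

Program A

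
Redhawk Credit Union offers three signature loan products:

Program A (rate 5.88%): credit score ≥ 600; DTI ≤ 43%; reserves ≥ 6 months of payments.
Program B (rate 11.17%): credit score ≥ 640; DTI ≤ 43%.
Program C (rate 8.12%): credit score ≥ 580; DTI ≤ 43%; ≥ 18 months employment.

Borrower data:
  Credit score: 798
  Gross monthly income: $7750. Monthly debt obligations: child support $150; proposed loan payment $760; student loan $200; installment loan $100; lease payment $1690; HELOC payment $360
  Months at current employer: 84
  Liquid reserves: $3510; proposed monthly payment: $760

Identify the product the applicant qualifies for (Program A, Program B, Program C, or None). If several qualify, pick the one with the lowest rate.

Program C

Total debts = (150 + 760 + 200 + 100 + 1,690 + 360) = 3,260; DTI = 3,260/7,750 = 42.1%.
Reserves = 3,510/760 = 4.6 months.
Program A: score 798 ≥ 600; DTI 42.1% ≤ 43%; reserves 4.6 < 6 mo → does not qualify.
Program B: score 798 ≥ 640; DTI 42.1% ≤ 43% → qualifies.
Program C: score 798 ≥ 580; DTI 42.1% ≤ 43%; employment 84 ≥ 18 mo → qualifies.
Qualifying: Program B, Program C. Lowest rate is 8.12% → Program C.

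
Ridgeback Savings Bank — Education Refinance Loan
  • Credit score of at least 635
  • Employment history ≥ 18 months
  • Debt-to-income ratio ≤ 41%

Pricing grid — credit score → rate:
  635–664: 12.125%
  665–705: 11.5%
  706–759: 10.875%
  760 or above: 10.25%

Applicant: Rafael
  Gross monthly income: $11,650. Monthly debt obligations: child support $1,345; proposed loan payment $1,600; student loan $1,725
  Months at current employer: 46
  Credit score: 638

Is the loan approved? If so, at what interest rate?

Approved at 12.125%

Credit score 638 ≥ 635 (meets minimum)
Employment 46 ≥ 18 months
Total monthly debts = (1,345 + 1,600 + 1,725) = 4,670. DTI = 4,670/11,650 = 40.1% ≤ 41%
All requirements met. Score 638 falls in the 635–664 tier → 12.125%.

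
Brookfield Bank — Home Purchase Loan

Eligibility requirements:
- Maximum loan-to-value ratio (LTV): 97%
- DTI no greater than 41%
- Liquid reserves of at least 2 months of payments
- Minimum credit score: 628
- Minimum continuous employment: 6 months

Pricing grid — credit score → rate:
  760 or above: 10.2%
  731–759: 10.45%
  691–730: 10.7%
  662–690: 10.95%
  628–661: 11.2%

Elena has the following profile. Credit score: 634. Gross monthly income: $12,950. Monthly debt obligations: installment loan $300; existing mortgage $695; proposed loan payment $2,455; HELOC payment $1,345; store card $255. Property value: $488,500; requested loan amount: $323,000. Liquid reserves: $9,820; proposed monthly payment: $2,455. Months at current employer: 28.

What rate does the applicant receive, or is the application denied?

Approved at 11.2%

Credit score 634 ≥ 628 (meets minimum)
Liquid reserves cover 9,820/2,455 = 4.0 months — ≥ 2 required
LTV: 323,000 ÷ 488,500 = 66.1%, within 97% cap
Employment 28 ≥ 6 months
Total monthly debts = (300 + 695 + 2,455 + 1,345 + 255) = 5,050. DTI: 5,050 ÷ 12,950 = 39%, within the 41% cap
All requirements met. Score 634 falls in the 628–661 tier → 11.2%.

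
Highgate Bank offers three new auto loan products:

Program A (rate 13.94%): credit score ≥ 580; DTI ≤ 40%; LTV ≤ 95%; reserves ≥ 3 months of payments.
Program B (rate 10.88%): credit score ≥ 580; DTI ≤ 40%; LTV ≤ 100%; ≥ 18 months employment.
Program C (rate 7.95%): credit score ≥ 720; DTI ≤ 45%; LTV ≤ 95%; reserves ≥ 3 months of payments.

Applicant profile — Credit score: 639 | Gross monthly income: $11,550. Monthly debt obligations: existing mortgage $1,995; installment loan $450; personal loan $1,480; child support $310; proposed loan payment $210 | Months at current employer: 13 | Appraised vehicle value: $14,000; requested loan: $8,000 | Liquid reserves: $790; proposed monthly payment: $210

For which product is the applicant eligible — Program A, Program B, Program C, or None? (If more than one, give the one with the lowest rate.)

Total debts = (1,995 + 450 + 1,480 + 310 + 210) = 4,445; DTI = 4,445/11,550 = 38.5%.
LTV = 8,000/14,000 = 57.1%.
Reserves = 790/210 = 3.8 months.
Program A: score 639 ≥ 580; DTI 38.5% ≤ 40%; LTV 57.1% ≤ 95%; reserves 3.8 ≥ 3 mo → qualifies.
Program B: score 639 ≥ 580; DTI 38.5% ≤ 40%; LTV 57.1% ≤ 100%; employment 13 < 18 mo → does not qualify.
Program C: score 639 < 720; DTI 38.5% ≤ 45%; LTV 57.1% ≤ 95%; reserves 3.8 ≥ 3 mo → does not qualify.

Program A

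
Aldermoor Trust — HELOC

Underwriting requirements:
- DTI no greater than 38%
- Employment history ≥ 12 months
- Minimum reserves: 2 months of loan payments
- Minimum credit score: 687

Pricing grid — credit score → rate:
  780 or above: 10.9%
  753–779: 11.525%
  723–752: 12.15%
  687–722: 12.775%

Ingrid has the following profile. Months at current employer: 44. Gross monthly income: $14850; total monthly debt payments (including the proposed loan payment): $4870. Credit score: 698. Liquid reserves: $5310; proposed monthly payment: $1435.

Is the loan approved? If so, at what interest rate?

Credit score 698 ≥ 687 (meets minimum)
Debt-to-income = 4,870/14,850 = 32.8% — meets 38% limit
Liquid reserves cover 5,310/1,435 = 3.7 months — ≥ 2 required
Employment 44 ≥ 12 months
All requirements met. Score 698 falls in the 687–722 tier → 12.775%.

Approved at 12.775%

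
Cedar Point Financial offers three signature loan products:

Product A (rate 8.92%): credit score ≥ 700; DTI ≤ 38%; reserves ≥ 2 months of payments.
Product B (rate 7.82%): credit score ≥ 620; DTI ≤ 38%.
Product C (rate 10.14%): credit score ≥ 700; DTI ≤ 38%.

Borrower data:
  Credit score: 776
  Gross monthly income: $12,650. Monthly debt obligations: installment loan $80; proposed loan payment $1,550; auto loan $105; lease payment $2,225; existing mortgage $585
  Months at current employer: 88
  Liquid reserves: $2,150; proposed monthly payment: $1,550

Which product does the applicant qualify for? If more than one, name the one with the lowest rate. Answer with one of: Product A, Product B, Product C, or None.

Total debts = (80 + 1,550 + 105 + 2,225 + 585) = 4,545; DTI = 4,545/12,650 = 35.9%.
Reserves = 2,150/1,550 = 1.4 months.
Product A: score 776 ≥ 700; DTI 35.9% ≤ 38%; reserves 1.4 < 2 mo → does not qualify.
Product B: score 776 ≥ 620; DTI 35.9% ≤ 38% → qualifies.
Product C: score 776 ≥ 700; DTI 35.9% ≤ 38% → qualifies.
Qualifying: Product B, Product C. Lowest rate is 7.82% → Product B.

Product B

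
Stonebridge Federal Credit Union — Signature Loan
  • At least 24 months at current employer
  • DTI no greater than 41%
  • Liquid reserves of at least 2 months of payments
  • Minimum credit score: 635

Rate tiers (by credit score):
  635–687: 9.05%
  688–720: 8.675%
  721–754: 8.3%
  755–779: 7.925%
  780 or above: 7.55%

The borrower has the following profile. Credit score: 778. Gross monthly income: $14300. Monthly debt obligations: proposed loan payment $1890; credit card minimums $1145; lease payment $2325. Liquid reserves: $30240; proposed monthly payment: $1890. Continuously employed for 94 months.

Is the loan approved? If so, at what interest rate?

Credit score 778 ≥ 635 (meets minimum)
Reserves: 30,240 ÷ 1,890 = 16.0 months (meets 2-month minimum)
Employment 94 ≥ 24 months
Total monthly debts = (1,890 + 1,145 + 2,325) = 5,360. DTI: 5,360 ÷ 14,300 = 37.5%, within the 41% cap
All requirements met. Score 778 falls in the 755–779 tier → 7.925%.

Approved at 7.925%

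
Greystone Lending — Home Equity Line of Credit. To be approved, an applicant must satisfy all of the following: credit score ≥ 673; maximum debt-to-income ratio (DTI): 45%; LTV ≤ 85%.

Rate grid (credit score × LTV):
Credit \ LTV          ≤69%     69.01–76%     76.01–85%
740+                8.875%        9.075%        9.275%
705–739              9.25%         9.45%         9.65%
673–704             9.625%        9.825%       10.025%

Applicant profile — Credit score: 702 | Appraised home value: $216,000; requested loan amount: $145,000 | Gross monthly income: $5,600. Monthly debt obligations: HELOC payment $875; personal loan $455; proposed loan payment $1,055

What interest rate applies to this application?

9.625%

Credit score 702 ≥ 673; Total monthly debts = (875 + 455 + 1,055) = 2,385. DTI: 2,385 ÷ 5,600 = 42.6%, within the 45% cap
LTV = 145,000/216,000 = 67.1% ≤ 85%
Credit 702 → row 673–704; LTV 67.1% → column ≤69%. Grid cell → 9.625%.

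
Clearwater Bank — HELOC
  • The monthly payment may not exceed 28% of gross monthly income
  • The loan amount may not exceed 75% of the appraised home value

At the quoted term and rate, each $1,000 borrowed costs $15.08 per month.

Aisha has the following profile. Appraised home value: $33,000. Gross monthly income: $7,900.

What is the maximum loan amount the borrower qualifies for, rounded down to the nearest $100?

$24,700

Payment cap: 28% × $7,900 = $2,212/month.
At $15.08 per $1,000, that supports 2,212/15.08 × 1,000 ≈ $146,684 → $146,600.
LTV cap: 75% × $33,000 = $24,750 → $24,700.
Binding constraint: loan-to-value.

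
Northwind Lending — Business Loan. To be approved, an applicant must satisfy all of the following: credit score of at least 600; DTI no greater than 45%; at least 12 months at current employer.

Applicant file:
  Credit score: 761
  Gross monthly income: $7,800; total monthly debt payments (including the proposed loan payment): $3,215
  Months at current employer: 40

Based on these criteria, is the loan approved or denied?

Credit score 761 ≥ 600 (meets)
DTI = 3,215/7,800 = 41.2% ≤ 45%
Employment 40 ≥ 12 months
All criteria satisfied.

Approved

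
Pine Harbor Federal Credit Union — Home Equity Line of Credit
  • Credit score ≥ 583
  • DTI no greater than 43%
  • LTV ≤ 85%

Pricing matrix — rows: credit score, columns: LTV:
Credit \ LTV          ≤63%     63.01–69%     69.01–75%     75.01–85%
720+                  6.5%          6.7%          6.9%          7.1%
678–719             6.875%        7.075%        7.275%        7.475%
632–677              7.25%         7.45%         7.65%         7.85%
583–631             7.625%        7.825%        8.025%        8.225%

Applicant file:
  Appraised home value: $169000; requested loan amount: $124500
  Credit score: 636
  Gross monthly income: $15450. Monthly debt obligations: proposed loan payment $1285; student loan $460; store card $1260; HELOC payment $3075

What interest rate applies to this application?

Credit score 636 ≥ 583; Total monthly debts = (1,285 + 460 + 1,260 + 3,075) = 6,080. DTI = 6,080/15,450 = 39.4% ≤ 43%
Loan-to-value = 124,500/169,000 = 73.7% — pass (85% max)
Credit 636 → row 632–677; LTV 73.7% → column 69.01–75%. Grid cell → 7.65%.

7.65%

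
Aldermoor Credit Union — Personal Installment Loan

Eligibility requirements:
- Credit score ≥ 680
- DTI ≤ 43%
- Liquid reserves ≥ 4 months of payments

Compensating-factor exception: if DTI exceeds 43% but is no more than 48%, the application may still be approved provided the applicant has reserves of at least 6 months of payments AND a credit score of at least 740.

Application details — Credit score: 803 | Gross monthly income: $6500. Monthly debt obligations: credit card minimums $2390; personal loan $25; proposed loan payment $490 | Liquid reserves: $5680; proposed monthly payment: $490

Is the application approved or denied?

Credit score 803 ≥ 680 (meets base)
Total debts = (2,390 + 25 + 490) = 2,905. DTI = 2,905/6,500 = 44.7% > 43% — standard DTI limit exceeded.
Liquid reserves cover 5,680/490 = 11.6 months — ≥ 4 required
44.7% falls in the override range (43%–48%), so the compensating-factor test applies.
Override check — reserves: 11.6 mo (ok); score: 803 (ok).
Both override conditions satisfied; DTI exception granted.

Approved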